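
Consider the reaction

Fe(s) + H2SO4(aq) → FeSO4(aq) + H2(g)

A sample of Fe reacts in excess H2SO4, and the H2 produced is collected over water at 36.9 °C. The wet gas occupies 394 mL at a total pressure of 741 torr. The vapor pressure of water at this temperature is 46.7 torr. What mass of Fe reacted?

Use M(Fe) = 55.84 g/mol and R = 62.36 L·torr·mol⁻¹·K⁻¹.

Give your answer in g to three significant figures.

0.790 g

P(H2) = 741 − 46.7 = 694.3 torr
n(H2) = PV/RT = (694.3 × 0.3940) / (62.36 × 310.05) = 0.01415 mol
n(Fe) = (1/1) × 0.01415 = 0.01415 mol
m(Fe) = 0.01415 × 55.84 = 0.7901 g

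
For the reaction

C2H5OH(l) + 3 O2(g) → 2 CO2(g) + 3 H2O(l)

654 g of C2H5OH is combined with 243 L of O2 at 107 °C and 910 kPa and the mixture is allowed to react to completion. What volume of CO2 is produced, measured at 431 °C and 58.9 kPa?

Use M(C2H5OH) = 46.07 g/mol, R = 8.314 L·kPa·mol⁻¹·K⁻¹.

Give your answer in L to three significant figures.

2820 L

n(C2H5OH) = 654 / 46.07 = 14.20 mol
n(O2) = PV/RT = (910 × 243) / (8.314 × 380.15) = 69.97 mol
For 14.20 mol C2H5OH, stoichiometry requires (3/1) × 14.20 = 42.60 mol O2; 69.97 mol is available, so C2H5OH is limiting.
n(CO2) = (2/1) × 14.20 = 28.40 mol
V(CO2) = nRT/P = 28.40 × 8.314 × 704.15 / 58.9 = 2823 L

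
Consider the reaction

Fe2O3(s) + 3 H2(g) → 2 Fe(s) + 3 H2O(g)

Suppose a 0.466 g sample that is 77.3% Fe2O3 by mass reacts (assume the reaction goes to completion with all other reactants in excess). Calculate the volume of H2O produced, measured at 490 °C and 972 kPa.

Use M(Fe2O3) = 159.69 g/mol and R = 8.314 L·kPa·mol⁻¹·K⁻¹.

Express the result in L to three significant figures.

mass of Fe2O3 = 0.466 × 77.3/100 = 0.3602 g
n(Fe2O3) = 0.3602 / 159.69 = 0.002256 mol
n(H2O) = (3/1) × 0.002256 = 0.006768 mol
V = nRT/P = 0.006768 × 8.314 × 763.15 / 972 = 0.04418 L

0.0442 L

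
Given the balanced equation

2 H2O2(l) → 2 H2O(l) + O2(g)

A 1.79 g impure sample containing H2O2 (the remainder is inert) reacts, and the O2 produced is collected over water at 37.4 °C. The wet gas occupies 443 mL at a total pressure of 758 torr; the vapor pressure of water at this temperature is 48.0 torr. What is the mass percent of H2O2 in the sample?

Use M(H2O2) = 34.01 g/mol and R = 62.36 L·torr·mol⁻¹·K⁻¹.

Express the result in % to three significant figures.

P(O2) = 758 − 48.0 = 710.0 torr
n(O2) = PV/RT = (710.0 × 0.4430) / (62.36 × 310.55) = 0.01624 mol
n(H2O2) = (2/1) × 0.01624 = 0.03248 mol
m(H2O2) = 0.03248 × 34.01 = 1.105 g
%H2O2 = 1.105 / 1.79 × 100 = 61.73%

61.7 %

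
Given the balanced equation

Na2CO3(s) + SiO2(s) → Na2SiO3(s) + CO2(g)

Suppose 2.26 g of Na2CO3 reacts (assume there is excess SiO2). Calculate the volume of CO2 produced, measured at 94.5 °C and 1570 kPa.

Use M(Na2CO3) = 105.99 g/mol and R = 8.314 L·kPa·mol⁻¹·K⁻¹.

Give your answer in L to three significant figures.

0.0415 L

n(Na2CO3) = 2.260 / 105.99 = 0.02132 mol
n(CO2) = (1/1) × 0.02132 = 0.02132 mol
V = nRT/P = 0.02132 × 8.314 × 367.65 / 1570 = 0.04151 L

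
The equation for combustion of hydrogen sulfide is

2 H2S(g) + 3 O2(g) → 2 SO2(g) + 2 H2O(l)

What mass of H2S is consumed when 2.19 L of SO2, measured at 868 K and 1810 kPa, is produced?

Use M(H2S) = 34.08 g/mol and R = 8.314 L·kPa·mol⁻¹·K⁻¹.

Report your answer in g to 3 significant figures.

n(SO2) = PV/RT = (1810 × 2.19) / (8.314 × 868) = 0.5493 mol
n(H2S) = (2/2) × 0.5493 = 0.5493 mol
m(H2S) = 0.5493 × 34.08 = 18.72 g

18.7 g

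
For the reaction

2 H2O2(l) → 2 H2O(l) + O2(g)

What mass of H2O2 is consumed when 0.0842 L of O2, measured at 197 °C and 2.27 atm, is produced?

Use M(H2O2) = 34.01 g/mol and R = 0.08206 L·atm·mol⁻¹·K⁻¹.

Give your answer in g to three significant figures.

n(O2) = PV/RT = (2.27 × 0.0842) / (0.08206 × 470.15) = 0.004954 mol
n(H2O2) = (2/1) × 0.004954 = 0.009908 mol
m(H2O2) = 0.009908 × 34.01 = 0.3370 g

0.337 g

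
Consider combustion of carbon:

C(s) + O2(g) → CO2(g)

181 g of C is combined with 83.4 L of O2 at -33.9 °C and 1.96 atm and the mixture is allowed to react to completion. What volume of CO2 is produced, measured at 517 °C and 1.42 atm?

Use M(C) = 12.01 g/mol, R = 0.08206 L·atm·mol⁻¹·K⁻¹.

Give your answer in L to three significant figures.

n(C) = 181 / 12.01 = 15.07 mol
n(O2) = PV/RT = (1.96 × 83.4) / (0.08206 × 239.25) = 8.326 mol
For 15.07 mol C, stoichiometry requires (1/1) × 15.07 = 15.07 mol O2; 8.326 mol is available, so O2 is limiting.
n(CO2) = (1/1) × 8.326 = 8.326 mol
V(CO2) = nRT/P = 8.326 × 0.08206 × 790.15 / 1.42 = 380.2 L

380 L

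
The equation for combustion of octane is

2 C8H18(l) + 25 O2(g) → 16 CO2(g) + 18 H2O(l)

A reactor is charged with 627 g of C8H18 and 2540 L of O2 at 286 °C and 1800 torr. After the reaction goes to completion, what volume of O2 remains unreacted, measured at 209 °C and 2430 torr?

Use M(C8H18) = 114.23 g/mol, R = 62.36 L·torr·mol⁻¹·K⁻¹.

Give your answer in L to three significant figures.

n(C8H18) = 627 / 114.23 = 5.489 mol
n(O2) = PV/RT = (1800 × 2540) / (62.36 × 559.15) = 131.1 mol
For 5.489 mol C8H18, stoichiometry requires (25/2) × 5.489 = 68.61 mol O2; 131.1 mol is available, so C8H18 is limiting.
n(O2) consumed = (25/2) × 5.489 = 68.61 mol; remaining = 131.1 − 68.61 = 62.49 mol
V(O2) = nRT/P = 62.49 × 62.36 × 482.15 / 2430 = 773.2 L

773 L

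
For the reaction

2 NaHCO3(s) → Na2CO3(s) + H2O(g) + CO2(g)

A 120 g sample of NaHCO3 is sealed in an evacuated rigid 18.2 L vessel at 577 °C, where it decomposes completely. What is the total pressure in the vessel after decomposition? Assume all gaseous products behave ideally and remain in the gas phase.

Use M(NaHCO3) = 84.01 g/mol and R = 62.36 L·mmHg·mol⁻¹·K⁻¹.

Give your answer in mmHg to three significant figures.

n(NaHCO3) = 120 / 84.01 = 1.428 mol
n(gas produced) = (2/2) × 1.428 = 1.428 mol
P = nRT/V = 1.428 × 62.36 × 850.15 / 18.2 = 4160 mmHg

4160 mmHg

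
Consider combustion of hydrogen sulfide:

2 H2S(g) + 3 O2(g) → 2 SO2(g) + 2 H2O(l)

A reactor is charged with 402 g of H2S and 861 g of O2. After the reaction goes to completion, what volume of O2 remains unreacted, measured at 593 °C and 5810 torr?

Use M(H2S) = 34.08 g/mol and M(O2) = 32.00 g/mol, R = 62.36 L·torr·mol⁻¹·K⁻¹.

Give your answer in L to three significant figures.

85.6 L

n(H2S) = 402 / 34.08 = 11.80 mol
n(O2) = 861 / 32.00 = 26.91 mol
For 11.80 mol H2S, stoichiometry requires (3/2) × 11.80 = 17.70 mol O2; 26.91 mol is available, so H2S is limiting.
n(O2) consumed = (3/2) × 11.80 = 17.70 mol; remaining = 26.91 − 17.70 = 9.210 mol
V(O2) = nRT/P = 9.210 × 62.36 × 866.15 / 5810 = 85.62 L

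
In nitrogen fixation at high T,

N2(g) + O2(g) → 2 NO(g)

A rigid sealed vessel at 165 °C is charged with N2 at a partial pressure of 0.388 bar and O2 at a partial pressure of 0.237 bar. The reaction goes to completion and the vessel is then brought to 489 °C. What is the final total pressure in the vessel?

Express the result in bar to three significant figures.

With V and T fixed, P_i ∝ n_i, so the mole ratios apply directly to partial pressures at 165 °C.
P(O2) required for 0.388 bar of N2 = (1/1) × 0.388 = 0.3880 bar; available 0.237 bar, so O2 is limiting.
P(N2) remaining = 0.388 − (1/1) × 0.237 = 0.1510 bar
P(gaseous products) = (2)/1 × 0.237 = 0.4740 bar
P_total at 165 °C = 0.1510 + 0.4740 = 0.6250 bar
Scaling to 489 °C: P = 0.6250 × 762.15/438.15 = 1.087 bar

1.09 bar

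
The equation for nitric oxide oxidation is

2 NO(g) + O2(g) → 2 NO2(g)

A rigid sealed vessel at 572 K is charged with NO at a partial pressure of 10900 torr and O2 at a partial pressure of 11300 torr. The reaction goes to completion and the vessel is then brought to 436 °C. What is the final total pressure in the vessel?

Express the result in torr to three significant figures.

With V and T fixed, P_i ∝ n_i, so the mole ratios apply directly to partial pressures at 572 K.
P(O2) required for 10900 torr of NO = (1/2) × 10900 = 5450 torr; available 11300 torr, so NO is limiting.
P(O2) remaining = 11300 − (1/2) × 10900 = 5850 torr
P(gaseous products) = (2)/2 × 10900 = 10900 torr
P_total at 572 K = 5850 + 10900 = 16750 torr
Scaling to 436 °C: P = 16750 × 709.15/572 = 20770 torr

20800 torr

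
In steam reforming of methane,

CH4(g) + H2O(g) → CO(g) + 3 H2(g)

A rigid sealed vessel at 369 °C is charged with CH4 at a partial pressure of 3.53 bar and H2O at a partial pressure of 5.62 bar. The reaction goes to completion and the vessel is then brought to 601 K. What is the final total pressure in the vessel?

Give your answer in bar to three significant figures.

15.2 bar

Because the vessel is rigid and T is held at 369 °C, work the stoichiometry in partial pressures (P_i = n_iRT/V).
P(H2O) required for 3.53 bar of CH4 = (1/1) × 3.53 = 3.530 bar; available 5.62 bar, so CH4 is limiting.
P(H2O) remaining = 5.62 − (1/1) × 3.53 = 2.090 bar
P(gaseous products) = (1+3)/1 × 3.53 = 14.12 bar
P_total at 369 °C = 2.090 + 14.12 = 16.21 bar
Scaling to 601 K: P = 16.21 × 601/642.15 = 15.17 bar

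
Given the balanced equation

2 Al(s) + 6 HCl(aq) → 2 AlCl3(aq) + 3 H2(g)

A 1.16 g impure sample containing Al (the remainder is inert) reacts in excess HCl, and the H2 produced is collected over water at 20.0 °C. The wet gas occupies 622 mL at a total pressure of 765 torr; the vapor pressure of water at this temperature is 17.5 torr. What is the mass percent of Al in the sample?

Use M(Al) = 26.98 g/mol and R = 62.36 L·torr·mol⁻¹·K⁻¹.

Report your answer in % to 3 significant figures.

P(H2) = 765 − 17.5 = 747.5 torr
n(H2) = PV/RT = (747.5 × 0.6220) / (62.36 × 293.15) = 0.02543 mol
n(Al) = (2/3) × 0.02543 = 0.01695 mol
m(Al) = 0.01695 × 26.98 = 0.4573 g
%Al = 0.4573 / 1.16 × 100 = 39.42%

39.4 %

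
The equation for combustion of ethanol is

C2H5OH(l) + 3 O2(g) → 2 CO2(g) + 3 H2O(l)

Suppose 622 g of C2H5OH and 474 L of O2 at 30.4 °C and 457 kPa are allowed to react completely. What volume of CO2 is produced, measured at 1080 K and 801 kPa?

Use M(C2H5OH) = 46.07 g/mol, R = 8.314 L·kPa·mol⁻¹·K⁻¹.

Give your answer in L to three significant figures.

n(C2H5OH) = 622 / 46.07 = 13.50 mol
n(O2) = PV/RT = (457 × 474) / (8.314 × 303.55) = 85.83 mol
For 13.50 mol C2H5OH, stoichiometry requires (3/1) × 13.50 = 40.50 mol O2; 85.83 mol is available, so C2H5OH is limiting.
n(CO2) = (2/1) × 13.50 = 27.00 mol
V(CO2) = nRT/P = 27.00 × 8.314 × 1080 / 801 = 302.7 L

303 L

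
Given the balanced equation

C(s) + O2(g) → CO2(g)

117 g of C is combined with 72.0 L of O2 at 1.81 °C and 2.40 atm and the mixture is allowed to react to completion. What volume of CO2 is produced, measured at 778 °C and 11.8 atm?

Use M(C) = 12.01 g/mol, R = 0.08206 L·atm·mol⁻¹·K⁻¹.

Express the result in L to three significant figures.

n(C) = 117 / 12.01 = 9.742 mol
n(O2) = PV/RT = (2.40 × 72.0) / (0.08206 × 274.96) = 7.658 mol
For 9.742 mol C, stoichiometry requires (1/1) × 9.742 = 9.742 mol O2; 7.658 mol is available, so O2 is limiting.
n(CO2) = (1/1) × 7.658 = 7.658 mol
V(CO2) = nRT/P = 7.658 × 0.08206 × 1051.15 / 11.8 = 55.98 L

56.0 L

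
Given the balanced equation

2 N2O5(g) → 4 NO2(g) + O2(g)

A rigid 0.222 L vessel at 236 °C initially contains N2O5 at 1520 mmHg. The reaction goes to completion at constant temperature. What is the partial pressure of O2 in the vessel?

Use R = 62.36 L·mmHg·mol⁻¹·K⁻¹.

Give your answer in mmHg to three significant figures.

n(N2O5)₀ = PV/RT = (1520 × 0.222) / (62.36 × 509.15) = 0.01063 mol
n(O2) = (1/2) × 0.01063 = 0.005315 mol
P(O2) = nRT/V = 0.005315 × 62.36 × 509.15 / 0.222 = 760.2 mmHg

760 mmHg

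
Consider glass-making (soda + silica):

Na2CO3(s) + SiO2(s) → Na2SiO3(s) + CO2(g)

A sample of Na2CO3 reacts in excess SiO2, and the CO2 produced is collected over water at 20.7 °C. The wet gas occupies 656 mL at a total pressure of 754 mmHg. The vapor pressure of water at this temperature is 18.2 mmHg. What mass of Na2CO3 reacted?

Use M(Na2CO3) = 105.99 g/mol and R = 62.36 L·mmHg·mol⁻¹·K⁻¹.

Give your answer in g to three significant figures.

P(CO2) = 754 − 18.2 = 735.8 mmHg
n(CO2) = PV/RT = (735.8 × 0.6560) / (62.36 × 293.85) = 0.02634 mol
n(Na2CO3) = (1/1) × 0.02634 = 0.02634 mol
m(Na2CO3) = 0.02634 × 105.99 = 2.792 g

2.79 g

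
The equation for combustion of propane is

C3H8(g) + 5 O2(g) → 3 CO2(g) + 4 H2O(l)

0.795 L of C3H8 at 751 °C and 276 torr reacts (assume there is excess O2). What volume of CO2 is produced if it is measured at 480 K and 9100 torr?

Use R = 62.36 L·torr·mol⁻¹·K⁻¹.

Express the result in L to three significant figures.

n(C3H8) = PV/RT = (276 × 0.795) / (62.36 × 1024.15) = 0.003436 mol
n(CO2) = (3/1) × 0.003436 = 0.01031 mol
V = nRT/P = 0.01031 × 62.36 × 480 / 9100 = 0.03391 L

0.0339 L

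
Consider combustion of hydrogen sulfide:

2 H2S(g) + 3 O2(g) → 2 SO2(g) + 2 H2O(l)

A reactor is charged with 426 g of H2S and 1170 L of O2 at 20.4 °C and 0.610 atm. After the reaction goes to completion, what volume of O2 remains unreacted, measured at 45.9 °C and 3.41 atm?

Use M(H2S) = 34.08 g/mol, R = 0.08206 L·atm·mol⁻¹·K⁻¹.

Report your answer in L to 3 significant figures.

83.5 L

n(H2S) = 426 / 34.08 = 12.50 mol
n(O2) = PV/RT = (0.610 × 1170) / (0.08206 × 293.55) = 29.63 mol
For 12.50 mol H2S, stoichiometry requires (3/2) × 12.50 = 18.75 mol O2; 29.63 mol is available, so H2S is limiting.
n(O2) consumed = (3/2) × 12.50 = 18.75 mol; remaining = 29.63 − 18.75 = 10.88 mol
V(O2) = nRT/P = 10.88 × 0.08206 × 319.05 / 3.41 = 83.53 L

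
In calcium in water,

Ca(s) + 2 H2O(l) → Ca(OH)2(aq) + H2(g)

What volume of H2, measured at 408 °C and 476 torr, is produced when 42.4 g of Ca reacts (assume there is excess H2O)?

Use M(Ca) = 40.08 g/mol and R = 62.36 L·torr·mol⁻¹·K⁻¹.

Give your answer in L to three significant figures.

94.4 L

n(Ca) = 42.40 / 40.08 = 1.058 mol
n(H2) = (1/1) × 1.058 = 1.058 mol
V = nRT/P = 1.058 × 62.36 × 681.15 / 476 = 94.41 L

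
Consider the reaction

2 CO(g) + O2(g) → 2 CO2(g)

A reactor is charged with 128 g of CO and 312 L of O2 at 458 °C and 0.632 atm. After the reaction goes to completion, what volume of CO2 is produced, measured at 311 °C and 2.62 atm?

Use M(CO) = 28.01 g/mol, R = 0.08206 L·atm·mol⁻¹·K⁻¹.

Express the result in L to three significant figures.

n(CO) = 128 / 28.01 = 4.570 mol
n(O2) = PV/RT = (0.632 × 312) / (0.08206 × 731.15) = 3.287 mol
For 4.570 mol CO, stoichiometry requires (1/2) × 4.570 = 2.285 mol O2; 3.287 mol is available, so CO is limiting.
n(CO2) = (2/2) × 4.570 = 4.570 mol
V(CO2) = nRT/P = 4.570 × 0.08206 × 584.15 / 2.62 = 83.61 L

83.6 L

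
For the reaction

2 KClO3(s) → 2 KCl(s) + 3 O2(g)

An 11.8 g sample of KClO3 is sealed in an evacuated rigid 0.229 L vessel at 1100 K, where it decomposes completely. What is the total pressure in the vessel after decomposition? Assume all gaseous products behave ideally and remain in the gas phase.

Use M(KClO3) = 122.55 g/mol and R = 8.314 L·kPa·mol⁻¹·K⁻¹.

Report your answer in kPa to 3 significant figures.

n(KClO3) = 11.8 / 122.55 = 0.09629 mol
n(gas produced) = (3/2) × 0.09629 = 0.1444 mol
P = nRT/V = 0.1444 × 8.314 × 1100 / 0.229 = 5767 kPa

5770 kPa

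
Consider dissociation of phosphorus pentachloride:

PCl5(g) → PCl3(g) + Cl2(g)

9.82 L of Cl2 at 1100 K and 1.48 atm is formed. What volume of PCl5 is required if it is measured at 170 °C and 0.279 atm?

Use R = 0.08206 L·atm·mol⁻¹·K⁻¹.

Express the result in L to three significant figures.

21.0 L

n(Cl2) = PV/RT = (1.48 × 9.82) / (0.08206 × 1100) = 0.1610 mol
n(PCl5) = (1/1) × 0.1610 = 0.1610 mol
V = nRT/P = 0.1610 × 0.08206 × 443.15 / 0.279 = 20.98 L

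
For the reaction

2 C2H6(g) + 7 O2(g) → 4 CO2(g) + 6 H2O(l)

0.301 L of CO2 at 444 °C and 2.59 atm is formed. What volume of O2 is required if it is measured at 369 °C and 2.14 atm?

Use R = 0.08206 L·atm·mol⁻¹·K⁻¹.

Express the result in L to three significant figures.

n(CO2) = PV/RT = (2.59 × 0.301) / (0.08206 × 717.15) = 0.01325 mol
n(O2) = (7/4) × 0.01325 = 0.02319 mol
V = nRT/P = 0.02319 × 0.08206 × 642.15 / 2.14 = 0.5710 L

0.571 L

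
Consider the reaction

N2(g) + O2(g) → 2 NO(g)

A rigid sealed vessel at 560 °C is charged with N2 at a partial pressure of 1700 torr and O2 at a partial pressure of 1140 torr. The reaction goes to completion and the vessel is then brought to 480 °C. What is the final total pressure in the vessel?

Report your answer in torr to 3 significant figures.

2570 torr

Because the vessel is rigid and T is held at 560 °C, work the stoichiometry in partial pressures (P_i = n_iRT/V).
P(O2) required for 1700 torr of N2 = (1/1) × 1700 = 1700 torr; available 1140 torr, so O2 is limiting.
P(N2) remaining = 1700 − (1/1) × 1140 = 560.0 torr
P(gaseous products) = (2)/1 × 1140 = 2280 torr
P_total at 560 °C = 560.0 + 2280 = 2840 torr
Scaling to 480 °C: P = 2840 × 753.15/833.15 = 2567 torr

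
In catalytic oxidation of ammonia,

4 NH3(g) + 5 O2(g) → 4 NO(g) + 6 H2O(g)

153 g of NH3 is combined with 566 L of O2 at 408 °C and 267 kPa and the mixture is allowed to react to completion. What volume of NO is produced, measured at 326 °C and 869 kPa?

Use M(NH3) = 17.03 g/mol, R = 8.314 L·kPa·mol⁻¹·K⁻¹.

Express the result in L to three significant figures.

n(NH3) = 153 / 17.03 = 8.984 mol
n(O2) = PV/RT = (267 × 566) / (8.314 × 681.15) = 26.69 mol
For 8.984 mol NH3, stoichiometry requires (5/4) × 8.984 = 11.23 mol O2; 26.69 mol is available, so NH3 is limiting.
n(NO) = (4/4) × 8.984 = 8.984 mol
V(NO) = nRT/P = 8.984 × 8.314 × 599.15 / 869 = 51.50 L

51.5 L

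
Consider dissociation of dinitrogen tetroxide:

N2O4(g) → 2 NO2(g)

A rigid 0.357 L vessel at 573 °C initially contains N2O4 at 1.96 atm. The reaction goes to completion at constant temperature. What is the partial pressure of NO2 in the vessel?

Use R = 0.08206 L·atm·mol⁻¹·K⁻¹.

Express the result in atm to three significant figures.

n(N2O4)₀ = PV/RT = (1.96 × 0.357) / (0.08206 × 846.15) = 0.01008 mol
n(NO2) = (2/1) × 0.01008 = 0.02016 mol
P(NO2) = nRT/V = 0.02016 × 0.08206 × 846.15 / 0.357 = 3.921 atm

3.92 atm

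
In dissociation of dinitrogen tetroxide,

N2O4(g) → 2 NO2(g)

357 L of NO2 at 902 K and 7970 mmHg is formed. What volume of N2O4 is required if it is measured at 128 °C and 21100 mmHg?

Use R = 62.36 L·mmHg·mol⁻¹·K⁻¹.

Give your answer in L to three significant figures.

30.0 L

n(NO2) = PV/RT = (7970 × 357) / (62.36 × 902) = 50.58 mol
n(N2O4) = (1/2) × 50.58 = 25.29 mol
V = nRT/P = 25.29 × 62.36 × 401.15 / 21100 = 29.98 L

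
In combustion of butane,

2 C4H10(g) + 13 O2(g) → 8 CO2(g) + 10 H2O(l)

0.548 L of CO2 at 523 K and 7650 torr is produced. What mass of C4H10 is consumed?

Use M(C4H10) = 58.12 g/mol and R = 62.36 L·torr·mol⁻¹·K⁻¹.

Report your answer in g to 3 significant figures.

1.87 g

n(CO2) = PV/RT = (7650 × 0.548) / (62.36 × 523) = 0.1285 mol
n(C4H10) = (2/8) × 0.1285 = 0.03213 mol
m(C4H10) = 0.03213 × 58.12 = 1.867 g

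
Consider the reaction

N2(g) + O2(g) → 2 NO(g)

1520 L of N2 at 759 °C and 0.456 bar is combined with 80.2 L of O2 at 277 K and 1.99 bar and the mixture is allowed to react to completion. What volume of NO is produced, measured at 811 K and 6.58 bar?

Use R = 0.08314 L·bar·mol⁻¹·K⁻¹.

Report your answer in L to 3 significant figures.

142 L

n(N2) = PV/RT = (0.456 × 1520) / (0.08314 × 1032.15) = 8.077 mol
n(O2) = PV/RT = (1.99 × 80.2) / (0.08314 × 277) = 6.930 mol
For 8.077 mol N2, stoichiometry requires (1/1) × 8.077 = 8.077 mol O2; 6.930 mol is available, so O2 is limiting.
n(NO) = (2/1) × 6.930 = 13.86 mol
V(NO) = nRT/P = 13.86 × 0.08314 × 811 / 6.58 = 142.0 L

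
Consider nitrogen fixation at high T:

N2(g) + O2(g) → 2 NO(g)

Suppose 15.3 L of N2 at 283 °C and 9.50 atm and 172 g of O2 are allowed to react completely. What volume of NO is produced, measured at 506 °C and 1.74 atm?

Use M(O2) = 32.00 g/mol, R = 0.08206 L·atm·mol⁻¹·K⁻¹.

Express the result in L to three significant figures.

n(N2) = PV/RT = (9.50 × 15.3) / (0.08206 × 556.15) = 3.185 mol
n(O2) = 172 / 32.00 = 5.375 mol
For 3.185 mol N2, stoichiometry requires (1/1) × 3.185 = 3.185 mol O2; 5.375 mol is available, so N2 is limiting.
n(NO) = (2/1) × 3.185 = 6.370 mol
V(NO) = nRT/P = 6.370 × 0.08206 × 779.15 / 1.74 = 234.1 L

234 L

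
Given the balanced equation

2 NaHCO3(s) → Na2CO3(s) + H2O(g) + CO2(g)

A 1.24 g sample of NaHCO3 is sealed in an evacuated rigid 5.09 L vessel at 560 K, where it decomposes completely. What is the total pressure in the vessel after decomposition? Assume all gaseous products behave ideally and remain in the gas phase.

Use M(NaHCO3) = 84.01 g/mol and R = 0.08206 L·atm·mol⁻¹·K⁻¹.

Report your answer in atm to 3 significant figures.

n(NaHCO3) = 1.24 / 84.01 = 0.01476 mol
n(gas produced) = (2/2) × 0.01476 = 0.01476 mol
P = nRT/V = 0.01476 × 0.08206 × 560 / 5.09 = 0.1333 atm

0.133 atm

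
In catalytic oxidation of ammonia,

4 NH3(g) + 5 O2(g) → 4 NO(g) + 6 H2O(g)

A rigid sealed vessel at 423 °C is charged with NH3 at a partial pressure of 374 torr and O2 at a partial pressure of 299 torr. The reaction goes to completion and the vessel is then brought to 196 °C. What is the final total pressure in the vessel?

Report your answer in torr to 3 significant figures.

494 torr

Because the vessel is rigid and T is held at 423 °C, work the stoichiometry in partial pressures (P_i = n_iRT/V).
P(O2) required for 374 torr of NH3 = (5/4) × 374 = 467.5 torr; available 299 torr, so O2 is limiting.
P(NH3) remaining = 374 − (4/5) × 299 = 134.8 torr
P(gaseous products) = (4+6)/5 × 299 = 598.0 torr
P_total at 423 °C = 134.8 + 598.0 = 732.8 torr
Scaling to 196 °C: P = 732.8 × 469.15/696.15 = 493.8 torr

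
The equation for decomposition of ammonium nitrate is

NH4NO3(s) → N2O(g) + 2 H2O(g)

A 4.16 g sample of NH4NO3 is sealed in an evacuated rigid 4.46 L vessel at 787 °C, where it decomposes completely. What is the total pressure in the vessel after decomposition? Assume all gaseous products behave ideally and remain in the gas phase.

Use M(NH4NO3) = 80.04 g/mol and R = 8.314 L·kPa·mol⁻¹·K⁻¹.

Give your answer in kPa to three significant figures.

n(NH4NO3) = 4.16 / 80.04 = 0.05197 mol
n(gas produced) = (3/1) × 0.05197 = 0.1559 mol
P = nRT/V = 0.1559 × 8.314 × 1060.15 / 4.46 = 308.1 kPa

308 kPa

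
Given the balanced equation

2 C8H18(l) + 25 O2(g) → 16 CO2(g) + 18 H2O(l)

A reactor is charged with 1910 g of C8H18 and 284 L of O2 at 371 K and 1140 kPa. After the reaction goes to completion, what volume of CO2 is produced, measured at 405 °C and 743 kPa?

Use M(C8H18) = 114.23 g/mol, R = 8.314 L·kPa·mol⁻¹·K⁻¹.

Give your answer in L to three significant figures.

n(C8H18) = 1910 / 114.23 = 16.72 mol
n(O2) = PV/RT = (1140 × 284) / (8.314 × 371) = 105.0 mol
For 16.72 mol C8H18, stoichiometry requires (25/2) × 16.72 = 209.0 mol O2; 105.0 mol is available, so O2 is limiting.
n(CO2) = (16/25) × 105.0 = 67.20 mol
V(CO2) = nRT/P = 67.20 × 8.314 × 678.15 / 743 = 509.9 L

510 L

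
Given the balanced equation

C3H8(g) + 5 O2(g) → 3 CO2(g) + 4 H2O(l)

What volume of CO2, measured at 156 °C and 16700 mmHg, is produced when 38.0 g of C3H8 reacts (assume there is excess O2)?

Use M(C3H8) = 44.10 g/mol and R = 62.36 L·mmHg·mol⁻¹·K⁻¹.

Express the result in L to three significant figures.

n(C3H8) = 38.00 / 44.10 = 0.8617 mol
n(CO2) = (3/1) × 0.8617 = 2.585 mol
V = nRT/P = 2.585 × 62.36 × 429.15 / 16700 = 4.142 L

4.14 L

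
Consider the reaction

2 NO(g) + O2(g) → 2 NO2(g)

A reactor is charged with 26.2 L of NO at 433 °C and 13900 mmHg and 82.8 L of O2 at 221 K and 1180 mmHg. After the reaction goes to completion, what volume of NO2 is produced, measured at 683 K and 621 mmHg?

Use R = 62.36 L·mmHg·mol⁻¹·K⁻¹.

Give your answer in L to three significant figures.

n(NO) = PV/RT = (13900 × 26.2) / (62.36 × 706.15) = 8.270 mol
n(O2) = PV/RT = (1180 × 82.8) / (62.36 × 221) = 7.089 mol
For 8.270 mol NO, stoichiometry requires (1/2) × 8.270 = 4.135 mol O2; 7.089 mol is available, so NO is limiting.
n(NO2) = (2/2) × 8.270 = 8.270 mol
V(NO2) = nRT/P = 8.270 × 62.36 × 683 / 621 = 567.2 L

567 L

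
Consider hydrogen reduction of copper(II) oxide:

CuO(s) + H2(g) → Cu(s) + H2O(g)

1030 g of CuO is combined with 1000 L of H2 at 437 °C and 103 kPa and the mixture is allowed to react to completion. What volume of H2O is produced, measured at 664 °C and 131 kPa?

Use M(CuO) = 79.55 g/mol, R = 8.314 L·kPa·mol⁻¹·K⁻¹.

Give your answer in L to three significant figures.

n(CuO) = 1030 / 79.55 = 12.95 mol
n(H2) = PV/RT = (103 × 1000) / (8.314 × 710.15) = 17.45 mol
For 12.95 mol CuO, stoichiometry requires (1/1) × 12.95 = 12.95 mol H2; 17.45 mol is available, so CuO is limiting.
n(H2O) = (1/1) × 12.95 = 12.95 mol
V(H2O) = nRT/P = 12.95 × 8.314 × 937.15 / 131 = 770.2 L

770 L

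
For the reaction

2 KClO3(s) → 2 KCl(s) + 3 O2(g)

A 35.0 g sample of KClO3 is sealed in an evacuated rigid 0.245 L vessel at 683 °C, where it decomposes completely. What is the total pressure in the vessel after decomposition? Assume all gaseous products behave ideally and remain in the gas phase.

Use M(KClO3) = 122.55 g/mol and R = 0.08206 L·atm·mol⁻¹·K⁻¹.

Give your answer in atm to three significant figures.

n(KClO3) = 35.0 / 122.55 = 0.2856 mol
n(gas produced) = (3/2) × 0.2856 = 0.4284 mol
P = nRT/V = 0.4284 × 0.08206 × 956.15 / 0.245 = 137.2 atm

137 atm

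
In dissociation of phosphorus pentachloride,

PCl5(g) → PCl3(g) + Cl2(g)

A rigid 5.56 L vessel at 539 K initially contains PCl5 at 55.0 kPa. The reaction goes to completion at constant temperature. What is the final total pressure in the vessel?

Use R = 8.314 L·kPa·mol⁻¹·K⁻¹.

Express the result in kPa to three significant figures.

At constant T and V, P ∝ n(gas): 1 mol gas → 2 mol gas.
P_final = (2/1) × 55.0 = 110.0 kPa

110 kPa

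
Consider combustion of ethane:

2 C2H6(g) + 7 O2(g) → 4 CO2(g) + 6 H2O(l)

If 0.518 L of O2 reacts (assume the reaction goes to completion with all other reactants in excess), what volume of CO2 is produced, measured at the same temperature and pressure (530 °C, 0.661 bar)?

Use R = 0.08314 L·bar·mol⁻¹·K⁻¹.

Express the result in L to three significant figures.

At constant T and P, gas volumes are in the mole ratio: V(CO2) = (4/7) × 0.518 = 0.2960 L

0.296 L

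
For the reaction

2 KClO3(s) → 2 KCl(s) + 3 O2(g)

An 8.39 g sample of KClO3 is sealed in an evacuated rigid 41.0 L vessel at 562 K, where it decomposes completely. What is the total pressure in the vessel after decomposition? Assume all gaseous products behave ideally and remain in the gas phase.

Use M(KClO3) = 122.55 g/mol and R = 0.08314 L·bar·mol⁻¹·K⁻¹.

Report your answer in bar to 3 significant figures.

0.117 bar

n(KClO3) = 8.39 / 122.55 = 0.06846 mol
n(gas produced) = (3/2) × 0.06846 = 0.1027 mol
P = nRT/V = 0.1027 × 0.08314 × 562 / 41.0 = 0.1170 bar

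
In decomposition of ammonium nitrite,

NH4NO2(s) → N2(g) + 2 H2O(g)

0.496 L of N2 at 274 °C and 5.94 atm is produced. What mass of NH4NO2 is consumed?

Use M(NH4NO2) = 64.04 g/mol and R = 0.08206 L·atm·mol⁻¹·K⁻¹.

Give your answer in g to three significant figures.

4.20 g

n(N2) = PV/RT = (5.94 × 0.496) / (0.08206 × 547.15) = 0.06562 mol
n(NH4NO2) = (1/1) × 0.06562 = 0.06562 mol
m(NH4NO2) = 0.06562 × 64.04 = 4.202 g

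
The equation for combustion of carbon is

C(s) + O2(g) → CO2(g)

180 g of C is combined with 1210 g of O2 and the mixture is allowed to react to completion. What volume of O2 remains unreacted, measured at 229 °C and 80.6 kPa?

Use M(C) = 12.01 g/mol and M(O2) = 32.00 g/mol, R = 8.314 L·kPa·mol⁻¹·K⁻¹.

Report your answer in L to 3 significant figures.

n(C) = 180 / 12.01 = 14.99 mol
n(O2) = 1210 / 32.00 = 37.81 mol
For 14.99 mol C, stoichiometry requires (1/1) × 14.99 = 14.99 mol O2; 37.81 mol is available, so C is limiting.
n(O2) consumed = (1/1) × 14.99 = 14.99 mol; remaining = 37.81 − 14.99 = 22.82 mol
V(O2) = nRT/P = 22.82 × 8.314 × 502.15 / 80.6 = 1182 L

1180 L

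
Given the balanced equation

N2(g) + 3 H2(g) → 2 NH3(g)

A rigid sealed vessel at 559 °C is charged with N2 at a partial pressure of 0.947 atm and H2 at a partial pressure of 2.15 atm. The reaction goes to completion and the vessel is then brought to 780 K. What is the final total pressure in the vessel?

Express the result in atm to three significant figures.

1.56 atm

At constant V, partial pressures at 559 °C are proportional to moles, so apply stoichiometry directly to pressures.
P(H2) required for 0.947 atm of N2 = (3/1) × 0.947 = 2.841 atm; available 2.15 atm, so H2 is limiting.
P(N2) remaining = 0.947 − (1/3) × 2.15 = 0.2303 atm
P(gaseous products) = (2)/3 × 2.15 = 1.433 atm
P_total at 559 °C = 0.2303 + 1.433 = 1.663 atm
Scaling to 780 K: P = 1.663 × 780/832.15 = 1.559 atm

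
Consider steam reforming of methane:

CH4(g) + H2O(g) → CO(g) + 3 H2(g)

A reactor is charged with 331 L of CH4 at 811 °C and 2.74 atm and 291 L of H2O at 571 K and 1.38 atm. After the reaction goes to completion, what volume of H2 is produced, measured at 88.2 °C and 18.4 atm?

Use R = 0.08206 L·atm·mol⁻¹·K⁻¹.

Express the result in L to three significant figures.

41.4 L

n(CH4) = PV/RT = (2.74 × 331) / (0.08206 × 1084.15) = 10.19 mol
n(H2O) = PV/RT = (1.38 × 291) / (0.08206 × 571) = 8.570 mol
For 10.19 mol CH4, stoichiometry requires (1/1) × 10.19 = 10.19 mol H2O; 8.570 mol is available, so H2O is limiting.
n(H2) = (3/1) × 8.570 = 25.71 mol
V(H2) = nRT/P = 25.71 × 0.08206 × 361.35 / 18.4 = 41.43 L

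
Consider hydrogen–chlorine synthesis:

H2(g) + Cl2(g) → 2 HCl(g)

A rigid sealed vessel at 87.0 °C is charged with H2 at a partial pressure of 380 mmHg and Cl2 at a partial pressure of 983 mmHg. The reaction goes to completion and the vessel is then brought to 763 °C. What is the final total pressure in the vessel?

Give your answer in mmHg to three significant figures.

Because the vessel is rigid and T is held at 87.0 °C, work the stoichiometry in partial pressures (P_i = n_iRT/V).
P(Cl2) required for 380 mmHg of H2 = (1/1) × 380 = 380.0 mmHg; available 983 mmHg, so H2 is limiting.
P(Cl2) remaining = 983 − (1/1) × 380 = 603.0 mmHg
P(gaseous products) = (2)/1 × 380 = 760.0 mmHg
P_total at 87.0 °C = 603.0 + 760.0 = 1363 mmHg
Scaling to 763 °C: P = 1363 × 1036.15/360.15 = 3921 mmHg

3920 mmHg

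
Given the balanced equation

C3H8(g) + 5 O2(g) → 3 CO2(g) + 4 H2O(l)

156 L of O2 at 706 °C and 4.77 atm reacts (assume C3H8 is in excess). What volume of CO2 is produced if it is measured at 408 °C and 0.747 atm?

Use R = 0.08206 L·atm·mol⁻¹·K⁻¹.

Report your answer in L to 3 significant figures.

416 L

n(O2) = PV/RT = (4.77 × 156) / (0.08206 × 979.15) = 9.261 mol
n(CO2) = (3/5) × 9.261 = 5.557 mol
V = nRT/P = 5.557 × 0.08206 × 681.15 / 0.747 = 415.8 L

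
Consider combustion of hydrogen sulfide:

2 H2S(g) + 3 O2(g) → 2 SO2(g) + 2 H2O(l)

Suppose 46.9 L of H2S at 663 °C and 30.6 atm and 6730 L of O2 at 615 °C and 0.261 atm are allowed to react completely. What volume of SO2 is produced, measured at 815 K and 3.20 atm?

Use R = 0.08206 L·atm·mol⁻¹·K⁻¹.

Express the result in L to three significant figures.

n(H2S) = PV/RT = (30.6 × 46.9) / (0.08206 × 936.15) = 18.68 mol
n(O2) = PV/RT = (0.261 × 6730) / (0.08206 × 888.15) = 24.10 mol
For 18.68 mol H2S, stoichiometry requires (3/2) × 18.68 = 28.02 mol O2; 24.10 mol is available, so O2 is limiting.
n(SO2) = (2/3) × 24.10 = 16.07 mol
V(SO2) = nRT/P = 16.07 × 0.08206 × 815 / 3.20 = 335.9 L

336 L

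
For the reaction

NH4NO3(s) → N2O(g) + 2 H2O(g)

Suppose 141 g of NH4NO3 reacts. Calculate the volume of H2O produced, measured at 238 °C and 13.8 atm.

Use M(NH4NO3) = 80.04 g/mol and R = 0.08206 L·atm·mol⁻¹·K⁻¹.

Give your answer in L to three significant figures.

n(NH4NO3) = 141.0 / 80.04 = 1.762 mol
n(H2O) = (2/1) × 1.762 = 3.524 mol
V = nRT/P = 3.524 × 0.08206 × 511.15 / 13.8 = 10.71 L

10.7 L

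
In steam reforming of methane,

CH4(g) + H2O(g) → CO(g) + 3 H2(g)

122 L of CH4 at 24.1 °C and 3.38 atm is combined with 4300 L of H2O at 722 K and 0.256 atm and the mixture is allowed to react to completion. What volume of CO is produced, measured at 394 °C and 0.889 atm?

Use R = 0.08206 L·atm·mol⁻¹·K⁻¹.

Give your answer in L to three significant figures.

1040 L

n(CH4) = PV/RT = (3.38 × 122) / (0.08206 × 297.25) = 16.91 mol
n(H2O) = PV/RT = (0.256 × 4300) / (0.08206 × 722) = 18.58 mol
For 16.91 mol CH4, stoichiometry requires (1/1) × 16.91 = 16.91 mol H2O; 18.58 mol is available, so CH4 is limiting.
n(CO) = (1/1) × 16.91 = 16.91 mol
V(CO) = nRT/P = 16.91 × 0.08206 × 667.15 / 0.889 = 1041 L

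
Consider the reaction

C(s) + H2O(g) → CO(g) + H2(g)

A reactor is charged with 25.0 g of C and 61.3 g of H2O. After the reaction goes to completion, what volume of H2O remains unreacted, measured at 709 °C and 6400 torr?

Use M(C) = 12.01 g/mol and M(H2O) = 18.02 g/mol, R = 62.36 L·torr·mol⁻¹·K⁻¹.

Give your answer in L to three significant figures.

n(C) = 25.0 / 12.01 = 2.082 mol
n(H2O) = 61.3 / 18.02 = 3.402 mol
For 2.082 mol C, stoichiometry requires (1/1) × 2.082 = 2.082 mol H2O; 3.402 mol is available, so C is limiting.
n(H2O) consumed = (1/1) × 2.082 = 2.082 mol; remaining = 3.402 − 2.082 = 1.320 mol
V(H2O) = nRT/P = 1.320 × 62.36 × 982.15 / 6400 = 12.63 L

12.6 L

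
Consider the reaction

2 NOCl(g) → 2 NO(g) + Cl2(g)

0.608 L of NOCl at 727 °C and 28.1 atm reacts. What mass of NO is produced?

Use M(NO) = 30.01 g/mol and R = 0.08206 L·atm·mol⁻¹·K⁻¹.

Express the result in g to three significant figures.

n(NOCl) = PV/RT = (28.1 × 0.608) / (0.08206 × 1000.15) = 0.2082 mol
n(NO) = (2/2) × 0.2082 = 0.2082 mol
m(NO) = 0.2082 × 30.01 = 6.248 g

6.25 g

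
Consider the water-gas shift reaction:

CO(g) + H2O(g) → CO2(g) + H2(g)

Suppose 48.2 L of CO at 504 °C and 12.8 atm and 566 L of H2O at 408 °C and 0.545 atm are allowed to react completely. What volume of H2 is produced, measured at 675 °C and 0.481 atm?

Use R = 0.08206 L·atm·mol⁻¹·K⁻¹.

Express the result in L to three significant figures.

893 L

n(CO) = PV/RT = (12.8 × 48.2) / (0.08206 × 777.15) = 9.674 mol
n(H2O) = PV/RT = (0.545 × 566) / (0.08206 × 681.15) = 5.519 mol
For 9.674 mol CO, stoichiometry requires (1/1) × 9.674 = 9.674 mol H2O; 5.519 mol is available, so H2O is limiting.
n(H2) = (1/1) × 5.519 = 5.519 mol
V(H2) = nRT/P = 5.519 × 0.08206 × 948.15 / 0.481 = 892.7 L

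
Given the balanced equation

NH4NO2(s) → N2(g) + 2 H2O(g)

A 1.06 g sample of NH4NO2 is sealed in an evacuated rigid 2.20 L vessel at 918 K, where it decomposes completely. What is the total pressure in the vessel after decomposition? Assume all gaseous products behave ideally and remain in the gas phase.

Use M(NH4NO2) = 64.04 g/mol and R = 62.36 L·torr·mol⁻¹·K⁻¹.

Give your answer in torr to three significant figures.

n(NH4NO2) = 1.06 / 64.04 = 0.01655 mol
n(gas produced) = (3/1) × 0.01655 = 0.04965 mol
P = nRT/V = 0.04965 × 62.36 × 918 / 2.20 = 1292 torr

1290 torr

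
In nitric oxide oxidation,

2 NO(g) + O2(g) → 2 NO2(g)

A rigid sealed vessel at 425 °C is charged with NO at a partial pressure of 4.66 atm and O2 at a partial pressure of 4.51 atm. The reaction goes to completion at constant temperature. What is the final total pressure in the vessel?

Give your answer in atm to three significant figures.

6.84 atm

With V and T fixed, P_i ∝ n_i, so the mole ratios apply directly to partial pressures at 425 °C.
P(O2) required for 4.66 atm of NO = (1/2) × 4.66 = 2.330 atm; available 4.51 atm, so NO is limiting.
P(O2) remaining = 4.51 − (1/2) × 4.66 = 2.180 atm
P(gaseous products) = (2)/2 × 4.66 = 4.660 atm
P_total at 425 °C = 2.180 + 4.660 = 6.840 atm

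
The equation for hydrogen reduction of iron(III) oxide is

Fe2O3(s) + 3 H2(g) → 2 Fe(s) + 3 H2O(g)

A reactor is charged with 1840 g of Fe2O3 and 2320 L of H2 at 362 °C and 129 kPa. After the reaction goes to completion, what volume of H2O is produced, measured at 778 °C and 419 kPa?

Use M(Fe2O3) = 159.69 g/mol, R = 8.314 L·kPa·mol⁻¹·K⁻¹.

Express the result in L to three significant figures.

n(Fe2O3) = 1840 / 159.69 = 11.52 mol
n(H2) = PV/RT = (129 × 2320) / (8.314 × 635.15) = 56.67 mol
For 11.52 mol Fe2O3, stoichiometry requires (3/1) × 11.52 = 34.56 mol H2; 56.67 mol is available, so Fe2O3 is limiting.
n(H2O) = (3/1) × 11.52 = 34.56 mol
V(H2O) = nRT/P = 34.56 × 8.314 × 1051.15 / 419 = 720.8 L

721 L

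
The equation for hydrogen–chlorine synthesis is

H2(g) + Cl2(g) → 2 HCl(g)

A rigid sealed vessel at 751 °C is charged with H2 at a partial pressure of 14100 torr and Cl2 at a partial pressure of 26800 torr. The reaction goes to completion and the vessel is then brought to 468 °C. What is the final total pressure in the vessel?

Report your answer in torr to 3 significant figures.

29600 torr

Because the vessel is rigid and T is held at 751 °C, work the stoichiometry in partial pressures (P_i = n_iRT/V).
P(Cl2) required for 14100 torr of H2 = (1/1) × 14100 = 14100 torr; available 26800 torr, so H2 is limiting.
P(Cl2) remaining = 26800 − (1/1) × 14100 = 12700 torr
P(gaseous products) = (2)/1 × 14100 = 28200 torr
P_total at 751 °C = 12700 + 28200 = 40900 torr
Scaling to 468 °C: P = 40900 × 741.15/1024.15 = 29600 torr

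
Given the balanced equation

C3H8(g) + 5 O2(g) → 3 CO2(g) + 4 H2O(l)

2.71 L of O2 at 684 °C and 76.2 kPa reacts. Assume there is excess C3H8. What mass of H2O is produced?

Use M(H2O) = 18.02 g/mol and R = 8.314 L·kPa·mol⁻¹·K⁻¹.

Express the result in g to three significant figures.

n(O2) = PV/RT = (76.2 × 2.71) / (8.314 × 957.15) = 0.02595 mol
n(H2O) = (4/5) × 0.02595 = 0.02076 mol
m(H2O) = 0.02076 × 18.02 = 0.3741 g

0.374 g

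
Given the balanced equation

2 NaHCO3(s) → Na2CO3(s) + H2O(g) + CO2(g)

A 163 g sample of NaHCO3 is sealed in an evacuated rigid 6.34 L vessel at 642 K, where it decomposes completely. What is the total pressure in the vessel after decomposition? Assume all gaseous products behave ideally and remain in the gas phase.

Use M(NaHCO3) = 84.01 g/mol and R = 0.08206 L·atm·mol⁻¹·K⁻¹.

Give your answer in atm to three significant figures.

n(NaHCO3) = 163 / 84.01 = 1.940 mol
n(gas produced) = (2/2) × 1.940 = 1.940 mol
P = nRT/V = 1.940 × 0.08206 × 642 / 6.34 = 16.12 atm

16.1 atm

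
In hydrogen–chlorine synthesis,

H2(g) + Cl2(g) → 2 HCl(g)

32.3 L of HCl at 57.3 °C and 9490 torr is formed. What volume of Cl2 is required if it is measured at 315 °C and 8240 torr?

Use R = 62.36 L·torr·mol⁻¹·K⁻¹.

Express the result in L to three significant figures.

n(HCl) = PV/RT = (9490 × 32.3) / (62.36 × 330.45) = 14.87 mol
n(Cl2) = (1/2) × 14.87 = 7.435 mol
V = nRT/P = 7.435 × 62.36 × 588.15 / 8240 = 33.09 L

33.1 L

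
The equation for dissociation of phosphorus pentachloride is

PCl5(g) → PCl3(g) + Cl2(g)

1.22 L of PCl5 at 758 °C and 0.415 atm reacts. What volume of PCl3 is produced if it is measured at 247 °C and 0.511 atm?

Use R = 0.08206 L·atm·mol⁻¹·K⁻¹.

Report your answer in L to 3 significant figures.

n(PCl5) = PV/RT = (0.415 × 1.22) / (0.08206 × 1031.15) = 0.005983 mol
n(PCl3) = (1/1) × 0.005983 = 0.005983 mol
V = nRT/P = 0.005983 × 0.08206 × 520.15 / 0.511 = 0.4998 L

0.500 L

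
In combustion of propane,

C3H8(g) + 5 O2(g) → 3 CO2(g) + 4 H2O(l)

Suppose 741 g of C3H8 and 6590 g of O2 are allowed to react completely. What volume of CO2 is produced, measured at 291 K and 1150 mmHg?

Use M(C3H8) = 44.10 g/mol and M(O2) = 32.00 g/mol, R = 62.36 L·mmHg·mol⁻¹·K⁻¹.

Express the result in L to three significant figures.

n(C3H8) = 741 / 44.10 = 16.80 mol
n(O2) = 6590 / 32.00 = 205.9 mol
For 16.80 mol C3H8, stoichiometry requires (5/1) × 16.80 = 84.00 mol O2; 205.9 mol is available, so C3H8 is limiting.
n(CO2) = (3/1) × 16.80 = 50.40 mol
V(CO2) = nRT/P = 50.40 × 62.36 × 291 / 1150 = 795.3 L

795 L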